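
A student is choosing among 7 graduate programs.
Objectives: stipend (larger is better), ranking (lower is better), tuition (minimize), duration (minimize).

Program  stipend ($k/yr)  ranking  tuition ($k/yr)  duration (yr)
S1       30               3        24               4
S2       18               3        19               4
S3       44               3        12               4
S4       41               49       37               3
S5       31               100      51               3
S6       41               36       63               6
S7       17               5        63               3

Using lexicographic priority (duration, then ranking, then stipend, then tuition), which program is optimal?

S7

First minimize duration: best is 3, kept {S4, S5, S7}.
Then minimize ranking: best is 5, kept {S7}.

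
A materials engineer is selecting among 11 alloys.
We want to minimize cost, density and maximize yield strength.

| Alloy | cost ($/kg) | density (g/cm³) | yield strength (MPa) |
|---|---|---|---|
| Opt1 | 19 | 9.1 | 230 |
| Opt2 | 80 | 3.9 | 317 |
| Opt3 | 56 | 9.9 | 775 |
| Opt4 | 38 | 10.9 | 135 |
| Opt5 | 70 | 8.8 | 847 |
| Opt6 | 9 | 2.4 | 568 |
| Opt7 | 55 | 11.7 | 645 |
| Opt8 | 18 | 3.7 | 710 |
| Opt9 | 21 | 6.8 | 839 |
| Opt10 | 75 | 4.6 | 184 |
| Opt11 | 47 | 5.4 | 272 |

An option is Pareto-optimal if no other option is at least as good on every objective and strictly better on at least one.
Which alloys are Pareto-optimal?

Opt5, Opt6, Opt8, Opt9

Opt1: dominated by Opt6 (cost 9≤19, density 2.4≤9.1, yield strength 568≥230).
Opt2: dominated by Opt6 (cost 9≤80, density 2.4≤3.9, yield strength 568≥317).
Opt3: dominated by Opt9 (cost 21≤56, density 6.8≤9.9, yield strength 839≥775).
Opt4: dominated by Opt1 (cost 19≤38, density 9.1≤10.9, yield strength 230≥135).
Opt5: not dominated (best yield strength).
Opt6: not dominated (best cost).
Opt7: dominated by Opt8 (cost 18≤55, density 3.7≤11.7, yield strength 710≥645).
Opt8: not dominated.
Opt9: not dominated.
Opt10: dominated by Opt6 (cost 9≤75, density 2.4≤4.6, yield strength 568≥184).
Opt11: dominated by Opt6 (cost 9≤47, density 2.4≤5.4, yield strength 568≥272).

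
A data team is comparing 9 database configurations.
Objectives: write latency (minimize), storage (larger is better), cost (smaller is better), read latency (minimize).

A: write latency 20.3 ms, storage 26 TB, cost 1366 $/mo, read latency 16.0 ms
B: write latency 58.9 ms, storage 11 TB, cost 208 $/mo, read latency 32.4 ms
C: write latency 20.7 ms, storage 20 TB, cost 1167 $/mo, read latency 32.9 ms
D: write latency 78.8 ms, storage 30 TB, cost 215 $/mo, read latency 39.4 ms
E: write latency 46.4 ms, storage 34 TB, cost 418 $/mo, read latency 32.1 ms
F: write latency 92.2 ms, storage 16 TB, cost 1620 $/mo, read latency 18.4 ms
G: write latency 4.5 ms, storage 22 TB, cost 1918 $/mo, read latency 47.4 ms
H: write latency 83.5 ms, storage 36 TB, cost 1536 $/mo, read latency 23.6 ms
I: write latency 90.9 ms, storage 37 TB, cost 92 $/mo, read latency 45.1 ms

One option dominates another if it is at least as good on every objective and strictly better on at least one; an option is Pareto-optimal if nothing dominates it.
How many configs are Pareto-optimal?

A: not dominated (best read latency).
B: not dominated.
C: not dominated.
D: not dominated.
E: not dominated.
F: dominated by A (write latency 20.3≤92.2, storage 26≥16, cost 1366≤1620, read latency 16.0≤18.4).
G: not dominated (best write latency).
H: not dominated.
I: not dominated (best storage).
Pareto-optimal: A, B, C, D, E, G, H, I → 8.

8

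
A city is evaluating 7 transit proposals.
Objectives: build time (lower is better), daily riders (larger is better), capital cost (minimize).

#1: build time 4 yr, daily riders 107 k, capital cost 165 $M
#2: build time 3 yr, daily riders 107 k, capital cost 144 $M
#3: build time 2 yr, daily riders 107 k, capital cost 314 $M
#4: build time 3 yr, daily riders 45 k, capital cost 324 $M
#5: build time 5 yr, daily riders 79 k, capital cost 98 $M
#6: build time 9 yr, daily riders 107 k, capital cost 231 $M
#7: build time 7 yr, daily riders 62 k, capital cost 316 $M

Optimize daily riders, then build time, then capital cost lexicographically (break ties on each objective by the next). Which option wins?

First maximize daily riders: best is 107, kept {#1, #2, #3, #6}.
Then minimize build time: best is 2, kept {#3}.

#3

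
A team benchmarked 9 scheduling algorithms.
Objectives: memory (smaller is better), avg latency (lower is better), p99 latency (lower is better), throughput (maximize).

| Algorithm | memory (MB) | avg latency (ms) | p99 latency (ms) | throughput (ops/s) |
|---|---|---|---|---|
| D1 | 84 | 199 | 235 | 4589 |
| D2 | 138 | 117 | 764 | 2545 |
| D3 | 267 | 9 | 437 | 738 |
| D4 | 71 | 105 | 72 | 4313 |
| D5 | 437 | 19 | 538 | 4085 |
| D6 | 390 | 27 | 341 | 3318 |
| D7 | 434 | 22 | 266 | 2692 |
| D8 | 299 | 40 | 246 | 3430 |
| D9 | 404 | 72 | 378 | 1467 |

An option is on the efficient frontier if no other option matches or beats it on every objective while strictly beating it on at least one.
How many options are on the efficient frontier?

7

D1: not dominated (best throughput).
D2: dominated by D4 (memory 71≤138, avg latency 105≤117, p99 latency 72≤764, throughput 4313≥2545).
D3: not dominated (best avg latency).
D4: not dominated (best memory).
D5: not dominated.
D6: not dominated.
D7: not dominated.
D8: not dominated.
D9: dominated by D6 (memory 390≤404, avg latency 27≤72, p99 latency 341≤378, throughput 3318≥1467).
Pareto-optimal: D1, D3, D4, D5, D6, D7, D8 → 7.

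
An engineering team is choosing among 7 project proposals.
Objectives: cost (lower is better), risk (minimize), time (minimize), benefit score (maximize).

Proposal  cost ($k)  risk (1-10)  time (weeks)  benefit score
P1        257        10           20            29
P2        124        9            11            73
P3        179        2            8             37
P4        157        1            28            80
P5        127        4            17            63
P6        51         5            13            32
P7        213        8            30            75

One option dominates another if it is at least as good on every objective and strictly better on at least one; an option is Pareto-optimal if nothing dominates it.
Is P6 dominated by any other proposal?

P1: worse on cost (257 vs 51).
P2: worse on cost (124 vs 51).
P3: worse on cost (179 vs 51).
P4: worse on cost (157 vs 51).
P5: worse on cost (127 vs 51).
P7: worse on cost (213 vs 51).
No option is at least as good as P6 on every objective and strictly better on one.

No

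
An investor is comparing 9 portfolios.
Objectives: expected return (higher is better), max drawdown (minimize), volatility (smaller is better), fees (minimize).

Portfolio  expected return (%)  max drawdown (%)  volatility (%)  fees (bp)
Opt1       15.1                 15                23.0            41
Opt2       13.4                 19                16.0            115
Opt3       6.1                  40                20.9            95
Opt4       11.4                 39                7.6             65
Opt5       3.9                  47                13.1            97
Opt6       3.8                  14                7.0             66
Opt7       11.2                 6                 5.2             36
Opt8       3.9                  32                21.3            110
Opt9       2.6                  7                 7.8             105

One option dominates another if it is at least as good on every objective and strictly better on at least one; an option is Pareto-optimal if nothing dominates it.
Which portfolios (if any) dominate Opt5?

Opt4, Opt7

Opt4: expected return 11.4≥3.9, max drawdown 39≤47, volatility 7.6≤13.1, fees 65≤97 — dominates Opt5.
Opt7: expected return 11.2≥3.9, max drawdown 6≤47, volatility 5.2≤13.1, fees 36≤97 — dominates Opt5.
Others (Opt1, Opt2, Opt3, Opt6, Opt8, Opt9) are each worse than Opt5 on at least one objective.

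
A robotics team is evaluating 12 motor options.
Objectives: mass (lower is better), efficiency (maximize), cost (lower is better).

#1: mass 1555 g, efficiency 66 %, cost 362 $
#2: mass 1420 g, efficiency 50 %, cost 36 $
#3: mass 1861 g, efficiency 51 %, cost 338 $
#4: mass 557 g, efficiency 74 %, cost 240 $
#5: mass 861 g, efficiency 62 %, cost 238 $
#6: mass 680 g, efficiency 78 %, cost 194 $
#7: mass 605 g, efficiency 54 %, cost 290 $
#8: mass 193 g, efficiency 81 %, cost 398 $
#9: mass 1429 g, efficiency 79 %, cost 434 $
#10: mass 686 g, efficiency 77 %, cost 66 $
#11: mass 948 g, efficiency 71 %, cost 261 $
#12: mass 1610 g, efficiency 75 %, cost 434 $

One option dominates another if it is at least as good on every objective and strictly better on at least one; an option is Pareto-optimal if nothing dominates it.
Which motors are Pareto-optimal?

#1: dominated by #4 (mass 557≤1555, efficiency 74≥66, cost 240≤362).
#2: not dominated (best cost).
#3: dominated by #4 (mass 557≤1861, efficiency 74≥51, cost 240≤338).
#4: not dominated.
#5: dominated by #6 (mass 680≤861, efficiency 78≥62, cost 194≤238).
#6: not dominated.
#7: dominated by #4 (mass 557≤605, efficiency 74≥54, cost 240≤290).
#8: not dominated (best mass).
#9: dominated by #8 (mass 193≤1429, efficiency 81≥79, cost 398≤434).
#10: not dominated.
#11: dominated by #4 (mass 557≤948, efficiency 74≥71, cost 240≤261).
#12: dominated by #6 (mass 680≤1610, efficiency 78≥75, cost 194≤434).

#2, #4, #6, #8, #10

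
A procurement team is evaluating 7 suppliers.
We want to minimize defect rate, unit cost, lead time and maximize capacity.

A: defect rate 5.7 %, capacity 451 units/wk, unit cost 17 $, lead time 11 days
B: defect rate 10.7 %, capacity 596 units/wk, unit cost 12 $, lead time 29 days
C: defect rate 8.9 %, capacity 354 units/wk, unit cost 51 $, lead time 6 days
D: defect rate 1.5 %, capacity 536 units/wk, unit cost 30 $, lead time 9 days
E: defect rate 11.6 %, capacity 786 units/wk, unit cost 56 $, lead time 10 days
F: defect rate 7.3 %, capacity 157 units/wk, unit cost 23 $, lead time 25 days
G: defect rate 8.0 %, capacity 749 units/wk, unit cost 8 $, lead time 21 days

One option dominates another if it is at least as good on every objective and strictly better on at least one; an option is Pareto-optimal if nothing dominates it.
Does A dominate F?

Yes

A vs F: defect rate 5.7≤7.3, capacity 451≥157, unit cost 17≤23, lead time 11≤25 — A is at least as good on every objective with at least one strict improvement.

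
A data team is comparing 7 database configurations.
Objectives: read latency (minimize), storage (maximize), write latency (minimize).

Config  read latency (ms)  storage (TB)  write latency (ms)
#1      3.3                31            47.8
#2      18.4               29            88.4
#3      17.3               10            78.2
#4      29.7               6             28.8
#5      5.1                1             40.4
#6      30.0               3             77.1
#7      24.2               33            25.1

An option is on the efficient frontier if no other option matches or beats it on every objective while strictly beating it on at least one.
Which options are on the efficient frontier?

#1, #5, #7

#1: not dominated (best read latency).
#2: dominated by #1 (read latency 3.3≤18.4, storage 31≥29, write latency 47.8≤88.4).
#3: dominated by #1 (read latency 3.3≤17.3, storage 31≥10, write latency 47.8≤78.2).
#4: dominated by #7 (read latency 24.2≤29.7, storage 33≥6, write latency 25.1≤28.8).
#5: not dominated.
#6: dominated by #1 (read latency 3.3≤30.0, storage 31≥3, write latency 47.8≤77.1).
#7: not dominated (best storage).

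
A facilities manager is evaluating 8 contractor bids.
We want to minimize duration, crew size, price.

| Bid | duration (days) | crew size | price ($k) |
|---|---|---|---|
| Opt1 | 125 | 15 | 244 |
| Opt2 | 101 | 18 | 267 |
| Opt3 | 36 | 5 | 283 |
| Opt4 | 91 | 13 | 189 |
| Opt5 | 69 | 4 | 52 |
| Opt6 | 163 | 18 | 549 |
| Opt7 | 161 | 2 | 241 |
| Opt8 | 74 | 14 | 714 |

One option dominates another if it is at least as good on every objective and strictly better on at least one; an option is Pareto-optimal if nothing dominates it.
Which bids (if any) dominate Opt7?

none

Opt1: worse on crew size (15 vs 2).
Opt2: worse on crew size (18 vs 2).
Opt3: worse on crew size (5 vs 2).
Opt4: worse on crew size (13 vs 2).
Opt5: worse on crew size (4 vs 2).
Opt6: worse on duration (163 vs 161).
Opt8: worse on crew size (14 vs 2).
No option dominates Opt7.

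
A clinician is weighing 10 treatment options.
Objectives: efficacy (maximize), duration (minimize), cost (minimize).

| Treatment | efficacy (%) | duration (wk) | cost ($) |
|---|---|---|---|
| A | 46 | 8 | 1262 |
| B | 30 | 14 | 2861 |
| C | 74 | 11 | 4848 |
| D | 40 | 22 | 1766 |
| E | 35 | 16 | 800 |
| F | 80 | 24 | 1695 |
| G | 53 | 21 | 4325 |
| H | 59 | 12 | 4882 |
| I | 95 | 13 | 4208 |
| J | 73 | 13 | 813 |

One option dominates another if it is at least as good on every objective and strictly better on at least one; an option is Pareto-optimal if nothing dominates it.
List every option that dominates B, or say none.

A, J

A: efficacy 46≥30, duration 8≤14, cost 1262≤2861 — dominates B.
J: efficacy 73≥30, duration 13≤14, cost 813≤2861 — dominates B.
Others (C, D, E, F, G, H, I) are each worse than B on at least one objective.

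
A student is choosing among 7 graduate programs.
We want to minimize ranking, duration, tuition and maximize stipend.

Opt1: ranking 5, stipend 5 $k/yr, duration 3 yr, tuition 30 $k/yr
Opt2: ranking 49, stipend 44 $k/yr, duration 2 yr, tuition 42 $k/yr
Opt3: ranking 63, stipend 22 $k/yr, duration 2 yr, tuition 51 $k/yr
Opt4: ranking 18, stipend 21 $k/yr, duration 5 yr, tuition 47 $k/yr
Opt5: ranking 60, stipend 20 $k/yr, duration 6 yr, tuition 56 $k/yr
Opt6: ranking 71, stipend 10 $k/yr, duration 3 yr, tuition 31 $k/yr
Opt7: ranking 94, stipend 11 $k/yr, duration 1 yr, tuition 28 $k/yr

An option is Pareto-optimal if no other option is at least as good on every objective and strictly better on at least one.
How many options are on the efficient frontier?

5

Opt1: not dominated (best ranking).
Opt2: not dominated (best stipend).
Opt3: dominated by Opt2 (ranking 49≤63, stipend 44≥22, duration 2≤2, tuition 42≤51).
Opt4: not dominated.
Opt5: dominated by Opt2 (ranking 49≤60, stipend 44≥20, duration 2≤6, tuition 42≤56).
Opt6: not dominated.
Opt7: not dominated (best duration).
Pareto-optimal: Opt1, Opt2, Opt4, Opt6, Opt7 → 5.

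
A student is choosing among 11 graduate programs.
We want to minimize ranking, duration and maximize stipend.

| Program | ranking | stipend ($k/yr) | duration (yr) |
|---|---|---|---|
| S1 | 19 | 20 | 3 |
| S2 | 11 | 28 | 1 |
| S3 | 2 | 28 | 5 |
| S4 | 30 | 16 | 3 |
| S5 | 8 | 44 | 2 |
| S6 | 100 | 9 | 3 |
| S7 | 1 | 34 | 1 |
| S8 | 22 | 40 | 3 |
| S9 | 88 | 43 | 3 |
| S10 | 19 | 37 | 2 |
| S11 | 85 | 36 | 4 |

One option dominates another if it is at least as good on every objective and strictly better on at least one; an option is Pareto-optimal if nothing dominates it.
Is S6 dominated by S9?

Yes

S9 vs S6: ranking 88≤100, stipend 43≥9, duration 3≤3 — S9 is at least as good on every objective with at least one strict improvement.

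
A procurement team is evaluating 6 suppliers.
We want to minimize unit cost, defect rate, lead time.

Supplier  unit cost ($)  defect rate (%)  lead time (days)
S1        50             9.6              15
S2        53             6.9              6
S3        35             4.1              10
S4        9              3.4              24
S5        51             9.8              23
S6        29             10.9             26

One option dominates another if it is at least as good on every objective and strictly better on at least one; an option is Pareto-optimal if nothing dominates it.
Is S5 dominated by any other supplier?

Yes

S1 vs S5: unit cost 50≤51, defect rate 9.6≤9.8, lead time 15≤23 — S1 is at least as good on every objective and strictly better on at least one, so S1 dominates S5.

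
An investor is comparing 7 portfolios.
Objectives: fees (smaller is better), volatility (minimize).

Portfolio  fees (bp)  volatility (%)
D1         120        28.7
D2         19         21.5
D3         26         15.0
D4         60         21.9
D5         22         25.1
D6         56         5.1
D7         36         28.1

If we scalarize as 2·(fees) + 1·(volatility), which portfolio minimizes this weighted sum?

D2

D1: 2·120 + 1·28.7 = 268.7
D2: 2·19 + 1·21.5 = 59.5
D3: 2·26 + 1·15.0 = 67.0
D4: 2·60 + 1·21.9 = 141.9
D5: 2·22 + 1·25.1 = 69.1
D6: 2·56 + 1·5.1 = 117.1
D7: 2·36 + 1·28.1 = 100.1
Lowest: D2 at 59.5.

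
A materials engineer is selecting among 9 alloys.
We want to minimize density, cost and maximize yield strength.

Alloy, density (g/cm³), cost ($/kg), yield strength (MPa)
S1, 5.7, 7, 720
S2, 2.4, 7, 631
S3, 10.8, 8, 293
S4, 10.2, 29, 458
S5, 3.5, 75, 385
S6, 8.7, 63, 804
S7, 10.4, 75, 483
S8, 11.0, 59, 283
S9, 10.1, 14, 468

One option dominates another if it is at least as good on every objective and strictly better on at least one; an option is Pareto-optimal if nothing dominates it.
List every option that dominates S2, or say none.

S1: worse on density (5.7 vs 2.4).
S3: worse on density (10.8 vs 2.4).
S4: worse on density (10.2 vs 2.4).
S5: worse on density (3.5 vs 2.4).
S6: worse on density (8.7 vs 2.4).
S7: worse on density (10.4 vs 2.4).
S8: worse on density (11.0 vs 2.4).
S9: worse on density (10.1 vs 2.4).
No option dominates S2.

none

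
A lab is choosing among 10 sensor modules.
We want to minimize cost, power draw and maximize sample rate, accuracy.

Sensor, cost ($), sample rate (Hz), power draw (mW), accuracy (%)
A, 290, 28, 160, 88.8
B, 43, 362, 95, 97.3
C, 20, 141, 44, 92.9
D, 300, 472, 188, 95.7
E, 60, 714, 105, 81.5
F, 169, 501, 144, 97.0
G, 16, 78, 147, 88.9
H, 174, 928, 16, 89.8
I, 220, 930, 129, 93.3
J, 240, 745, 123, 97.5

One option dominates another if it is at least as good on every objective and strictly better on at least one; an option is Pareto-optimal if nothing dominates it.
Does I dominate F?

I vs F: I is worse on cost (220 vs 169), so it does not dominate F.

No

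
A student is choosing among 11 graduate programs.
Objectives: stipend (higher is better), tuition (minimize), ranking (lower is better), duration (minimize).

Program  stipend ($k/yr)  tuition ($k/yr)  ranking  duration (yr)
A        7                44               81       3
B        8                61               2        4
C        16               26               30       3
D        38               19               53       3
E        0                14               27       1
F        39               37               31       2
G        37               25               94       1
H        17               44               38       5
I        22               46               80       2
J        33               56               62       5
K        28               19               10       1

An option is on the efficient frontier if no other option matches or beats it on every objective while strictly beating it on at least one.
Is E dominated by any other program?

A: worse on tuition (44 vs 14).
B: worse on tuition (61 vs 14).
C: worse on tuition (26 vs 14).
D: worse on tuition (19 vs 14).
F: worse on tuition (37 vs 14).
G: worse on tuition (25 vs 14).
H: worse on tuition (44 vs 14).
I: worse on tuition (46 vs 14).
J: worse on tuition (56 vs 14).
K: worse on tuition (19 vs 14).
No option is at least as good as E on every objective and strictly better on one.

No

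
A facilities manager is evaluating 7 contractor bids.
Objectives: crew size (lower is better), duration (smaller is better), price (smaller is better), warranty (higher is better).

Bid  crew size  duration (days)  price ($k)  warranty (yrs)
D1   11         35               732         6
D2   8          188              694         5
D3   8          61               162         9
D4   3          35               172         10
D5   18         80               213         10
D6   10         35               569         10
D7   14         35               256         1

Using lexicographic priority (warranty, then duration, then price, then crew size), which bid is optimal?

D4

First maximize warranty: best is 10, kept {D4, D5, D6}.
Then minimize duration: best is 35, kept {D4, D6}.
Then minimize price: best is 172, kept {D4}.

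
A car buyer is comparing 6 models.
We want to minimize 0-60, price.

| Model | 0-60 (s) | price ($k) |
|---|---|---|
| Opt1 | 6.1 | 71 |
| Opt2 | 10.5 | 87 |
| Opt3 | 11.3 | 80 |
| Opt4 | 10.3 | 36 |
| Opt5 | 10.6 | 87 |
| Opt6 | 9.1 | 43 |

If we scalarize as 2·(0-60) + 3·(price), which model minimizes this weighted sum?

Opt4

Opt1: 2·6.1 + 3·71 = 225.2
Opt2: 2·10.5 + 3·87 = 282.0
Opt3: 2·11.3 + 3·80 = 262.6
Opt4: 2·10.3 + 3·36 = 128.6
Opt5: 2·10.6 + 3·87 = 282.2
Opt6: 2·9.1 + 3·43 = 147.2
Lowest: Opt4 at 128.6.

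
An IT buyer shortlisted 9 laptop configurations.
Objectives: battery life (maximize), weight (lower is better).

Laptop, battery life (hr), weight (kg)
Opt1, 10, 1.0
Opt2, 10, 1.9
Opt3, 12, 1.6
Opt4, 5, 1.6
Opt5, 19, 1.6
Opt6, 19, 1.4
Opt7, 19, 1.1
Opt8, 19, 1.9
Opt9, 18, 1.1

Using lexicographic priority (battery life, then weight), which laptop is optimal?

Opt7

First maximize battery life: best is 19, kept {Opt5, Opt6, Opt7, Opt8}.
Then minimize weight: best is 1.1, kept {Opt7}.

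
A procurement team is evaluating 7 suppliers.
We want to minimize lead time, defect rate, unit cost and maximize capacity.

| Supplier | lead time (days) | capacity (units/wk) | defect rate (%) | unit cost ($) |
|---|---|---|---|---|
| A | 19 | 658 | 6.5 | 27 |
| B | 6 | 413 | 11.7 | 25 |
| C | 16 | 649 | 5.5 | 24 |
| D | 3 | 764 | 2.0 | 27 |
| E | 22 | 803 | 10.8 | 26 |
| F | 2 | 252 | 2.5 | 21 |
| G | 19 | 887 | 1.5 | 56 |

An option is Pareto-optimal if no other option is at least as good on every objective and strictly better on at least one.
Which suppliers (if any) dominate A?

D

D: lead time 3≤19, capacity 764≥658, defect rate 2.0≤6.5, unit cost 27≤27 — dominates A.
Others (B, C, E, F, G) are each worse than A on at least one objective.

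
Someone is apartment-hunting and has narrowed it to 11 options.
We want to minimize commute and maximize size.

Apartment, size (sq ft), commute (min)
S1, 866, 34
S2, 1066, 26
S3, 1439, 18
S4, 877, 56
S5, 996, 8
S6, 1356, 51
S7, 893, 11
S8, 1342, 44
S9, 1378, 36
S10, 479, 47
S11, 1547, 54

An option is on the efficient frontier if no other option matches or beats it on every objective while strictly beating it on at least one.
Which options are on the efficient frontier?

S1: dominated by S2 (size 1066≥866, commute 26≤34).
S2: dominated by S3 (size 1439≥1066, commute 18≤26).
S3: not dominated.
S4: dominated by S2 (size 1066≥877, commute 26≤56).
S5: not dominated (best commute).
S6: dominated by S3 (size 1439≥1356, commute 18≤51).
S7: dominated by S5 (size 996≥893, commute 8≤11).
S8: dominated by S3 (size 1439≥1342, commute 18≤44).
S9: dominated by S3 (size 1439≥1378, commute 18≤36).
S10: dominated by S1 (size 866≥479, commute 34≤47).
S11: not dominated (best size).

S3, S5, S11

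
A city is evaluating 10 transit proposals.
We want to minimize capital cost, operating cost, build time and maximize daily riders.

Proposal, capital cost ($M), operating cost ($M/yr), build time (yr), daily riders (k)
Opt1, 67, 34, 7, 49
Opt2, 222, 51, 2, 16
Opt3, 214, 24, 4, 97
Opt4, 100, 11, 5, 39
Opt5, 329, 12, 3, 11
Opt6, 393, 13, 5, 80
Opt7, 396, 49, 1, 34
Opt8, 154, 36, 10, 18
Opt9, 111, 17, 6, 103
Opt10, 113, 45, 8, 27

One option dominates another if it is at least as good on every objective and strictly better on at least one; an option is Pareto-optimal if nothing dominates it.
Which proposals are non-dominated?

Opt1, Opt2, Opt3, Opt4, Opt5, Opt6, Opt7, Opt9

Opt1: not dominated (best capital cost).
Opt2: not dominated.
Opt3: not dominated.
Opt4: not dominated (best operating cost).
Opt5: not dominated.
Opt6: not dominated.
Opt7: not dominated (best build time).
Opt8: dominated by Opt1 (capital cost 67≤154, operating cost 34≤36, build time 7≤10, daily riders 49≥18).
Opt9: not dominated (best daily riders).
Opt10: dominated by Opt1 (capital cost 67≤113, operating cost 34≤45, build time 7≤8, daily riders 49≥27).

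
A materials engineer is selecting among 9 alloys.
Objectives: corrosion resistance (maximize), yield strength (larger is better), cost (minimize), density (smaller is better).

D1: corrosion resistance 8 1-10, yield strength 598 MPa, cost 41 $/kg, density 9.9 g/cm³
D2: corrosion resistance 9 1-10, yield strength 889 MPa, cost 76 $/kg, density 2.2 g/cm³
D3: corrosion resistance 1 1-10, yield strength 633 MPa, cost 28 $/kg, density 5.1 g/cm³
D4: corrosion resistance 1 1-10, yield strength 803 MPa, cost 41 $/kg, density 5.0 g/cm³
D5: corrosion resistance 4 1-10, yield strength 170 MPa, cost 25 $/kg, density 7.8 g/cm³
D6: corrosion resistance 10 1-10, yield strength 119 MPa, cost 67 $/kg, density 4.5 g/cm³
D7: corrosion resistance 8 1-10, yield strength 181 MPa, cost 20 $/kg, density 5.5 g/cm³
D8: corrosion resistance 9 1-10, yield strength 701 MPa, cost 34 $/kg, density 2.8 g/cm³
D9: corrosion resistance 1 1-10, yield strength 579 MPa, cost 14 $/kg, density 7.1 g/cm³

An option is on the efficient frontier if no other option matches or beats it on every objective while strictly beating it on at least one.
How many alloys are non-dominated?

7

D1: dominated by D8 (corrosion resistance 9≥8, yield strength 701≥598, cost 34≤41, density 2.8≤9.9).
D2: not dominated (best yield strength).
D3: not dominated.
D4: not dominated.
D5: dominated by D7 (corrosion resistance 8≥4, yield strength 181≥170, cost 20≤25, density 5.5≤7.8).
D6: not dominated (best corrosion resistance).
D7: not dominated.
D8: not dominated.
D9: not dominated (best cost).
Pareto-optimal: D2, D3, D4, D6, D7, D8, D9 → 7.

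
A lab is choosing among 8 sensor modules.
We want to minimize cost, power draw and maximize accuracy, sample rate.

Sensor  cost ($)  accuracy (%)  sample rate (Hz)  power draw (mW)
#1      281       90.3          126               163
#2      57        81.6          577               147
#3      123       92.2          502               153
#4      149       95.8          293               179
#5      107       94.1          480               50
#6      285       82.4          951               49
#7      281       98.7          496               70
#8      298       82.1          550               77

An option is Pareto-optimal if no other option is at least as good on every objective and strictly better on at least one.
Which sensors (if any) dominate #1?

#3, #5, #7

#3: cost 123≤281, accuracy 92.2≥90.3, sample rate 502≥126, power draw 153≤163 — dominates #1.
#5: cost 107≤281, accuracy 94.1≥90.3, sample rate 480≥126, power draw 50≤163 — dominates #1.
#7: cost 281≤281, accuracy 98.7≥90.3, sample rate 496≥126, power draw 70≤163 — dominates #1.
Others (#2, #4, #6, #8) are each worse than #1 on at least one objective.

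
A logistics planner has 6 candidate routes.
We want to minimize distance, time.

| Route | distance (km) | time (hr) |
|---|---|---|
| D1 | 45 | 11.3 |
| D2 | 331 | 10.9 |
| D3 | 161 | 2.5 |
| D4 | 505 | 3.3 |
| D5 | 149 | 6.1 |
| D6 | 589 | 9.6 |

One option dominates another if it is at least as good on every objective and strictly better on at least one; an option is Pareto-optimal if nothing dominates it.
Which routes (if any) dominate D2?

D3, D5

D3: distance 161≤331, time 2.5≤10.9 — dominates D2.
D5: distance 149≤331, time 6.1≤10.9 — dominates D2.
Others (D1, D4, D6) are each worse than D2 on at least one objective.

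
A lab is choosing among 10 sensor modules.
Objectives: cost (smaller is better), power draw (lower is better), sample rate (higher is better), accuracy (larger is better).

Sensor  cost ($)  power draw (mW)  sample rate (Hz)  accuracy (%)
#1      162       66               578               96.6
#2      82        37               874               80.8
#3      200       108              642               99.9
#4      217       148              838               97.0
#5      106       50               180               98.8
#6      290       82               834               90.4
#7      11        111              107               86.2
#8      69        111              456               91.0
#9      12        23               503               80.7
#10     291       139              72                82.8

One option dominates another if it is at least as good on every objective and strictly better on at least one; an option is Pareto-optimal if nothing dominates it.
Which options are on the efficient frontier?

#1: not dominated.
#2: not dominated (best sample rate).
#3: not dominated (best accuracy).
#4: not dominated.
#5: not dominated.
#6: not dominated.
#7: not dominated (best cost).
#8: not dominated.
#9: not dominated (best power draw).
#10: dominated by #1 (cost 162≤291, power draw 66≤139, sample rate 578≥72, accuracy 96.6≥82.8).

#1, #2, #3, #4, #5, #6, #7, #8, #9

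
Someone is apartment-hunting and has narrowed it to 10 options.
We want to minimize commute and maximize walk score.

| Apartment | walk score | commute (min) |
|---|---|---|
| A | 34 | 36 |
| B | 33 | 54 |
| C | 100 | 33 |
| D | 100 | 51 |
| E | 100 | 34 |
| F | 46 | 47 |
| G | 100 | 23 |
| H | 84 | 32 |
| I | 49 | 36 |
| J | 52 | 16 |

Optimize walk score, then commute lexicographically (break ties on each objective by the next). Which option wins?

G

First maximize walk score: best is 100, kept {C, D, E, G}.
Then minimize commute: best is 23, kept {G}.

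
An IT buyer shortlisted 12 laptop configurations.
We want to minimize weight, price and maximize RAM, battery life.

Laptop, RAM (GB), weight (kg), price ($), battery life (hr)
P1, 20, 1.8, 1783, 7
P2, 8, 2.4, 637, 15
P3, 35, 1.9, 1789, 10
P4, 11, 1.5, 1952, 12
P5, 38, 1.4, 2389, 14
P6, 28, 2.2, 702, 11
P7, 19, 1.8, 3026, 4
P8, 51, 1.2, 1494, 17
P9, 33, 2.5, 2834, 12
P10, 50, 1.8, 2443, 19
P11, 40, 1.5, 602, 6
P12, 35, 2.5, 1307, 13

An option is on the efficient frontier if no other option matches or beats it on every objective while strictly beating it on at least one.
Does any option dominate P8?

P1: worse on RAM (20 vs 51).
P2: worse on RAM (8 vs 51).
P3: worse on RAM (35 vs 51).
P4: worse on RAM (11 vs 51).
P5: worse on RAM (38 vs 51).
P6: worse on RAM (28 vs 51).
P7: worse on RAM (19 vs 51).
P9: worse on RAM (33 vs 51).
P10: worse on RAM (50 vs 51).
P11: worse on RAM (40 vs 51).
P12: worse on RAM (35 vs 51).
No option is at least as good as P8 on every objective and strictly better on one.

No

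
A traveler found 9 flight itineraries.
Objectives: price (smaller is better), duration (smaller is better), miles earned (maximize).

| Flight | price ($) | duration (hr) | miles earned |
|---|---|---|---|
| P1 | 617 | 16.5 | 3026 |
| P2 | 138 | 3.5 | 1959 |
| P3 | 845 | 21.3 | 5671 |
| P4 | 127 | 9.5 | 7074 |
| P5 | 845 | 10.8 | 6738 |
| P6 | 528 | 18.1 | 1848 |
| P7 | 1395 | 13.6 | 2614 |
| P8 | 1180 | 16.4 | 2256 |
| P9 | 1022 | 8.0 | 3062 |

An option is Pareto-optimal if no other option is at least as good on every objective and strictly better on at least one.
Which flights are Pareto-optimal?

P2, P4, P9

P1: dominated by P4 (price 127≤617, duration 9.5≤16.5, miles earned 7074≥3026).
P2: not dominated (best duration).
P3: dominated by P4 (price 127≤845, duration 9.5≤21.3, miles earned 7074≥5671).
P4: not dominated (best price).
P5: dominated by P4 (price 127≤845, duration 9.5≤10.8, miles earned 7074≥6738).
P6: dominated by P2 (price 138≤528, duration 3.5≤18.1, miles earned 1959≥1848).
P7: dominated by P4 (price 127≤1395, duration 9.5≤13.6, miles earned 7074≥2614).
P8: dominated by P4 (price 127≤1180, duration 9.5≤16.4, miles earned 7074≥2256).
P9: not dominated.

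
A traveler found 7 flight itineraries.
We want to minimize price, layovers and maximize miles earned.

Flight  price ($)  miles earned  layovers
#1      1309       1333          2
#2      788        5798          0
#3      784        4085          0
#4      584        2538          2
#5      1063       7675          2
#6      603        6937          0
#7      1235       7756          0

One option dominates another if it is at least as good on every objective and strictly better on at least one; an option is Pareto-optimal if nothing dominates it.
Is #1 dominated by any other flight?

Yes

#2 vs #1: price 788≤1309, miles earned 5798≥1333, layovers 0≤2 — #2 is at least as good on every objective and strictly better on at least one, so #2 dominates #1.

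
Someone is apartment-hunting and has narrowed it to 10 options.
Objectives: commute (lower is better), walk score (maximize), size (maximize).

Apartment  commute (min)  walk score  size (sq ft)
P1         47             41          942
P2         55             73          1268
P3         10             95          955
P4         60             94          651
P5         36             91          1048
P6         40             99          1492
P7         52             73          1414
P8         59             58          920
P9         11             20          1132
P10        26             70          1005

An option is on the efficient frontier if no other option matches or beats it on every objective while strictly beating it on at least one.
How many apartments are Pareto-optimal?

P1: dominated by P3 (commute 10≤47, walk score 95≥41, size 955≥942).
P2: dominated by P6 (commute 40≤55, walk score 99≥73, size 1492≥1268).
P3: not dominated (best commute).
P4: dominated by P3 (commute 10≤60, walk score 95≥94, size 955≥651).
P5: not dominated.
P6: not dominated (best walk score).
P7: dominated by P6 (commute 40≤52, walk score 99≥73, size 1492≥1414).
P8: dominated by P2 (commute 55≤59, walk score 73≥58, size 1268≥920).
P9: not dominated.
P10: not dominated.
Pareto-optimal: P3, P5, P6, P9, P10 → 5.

5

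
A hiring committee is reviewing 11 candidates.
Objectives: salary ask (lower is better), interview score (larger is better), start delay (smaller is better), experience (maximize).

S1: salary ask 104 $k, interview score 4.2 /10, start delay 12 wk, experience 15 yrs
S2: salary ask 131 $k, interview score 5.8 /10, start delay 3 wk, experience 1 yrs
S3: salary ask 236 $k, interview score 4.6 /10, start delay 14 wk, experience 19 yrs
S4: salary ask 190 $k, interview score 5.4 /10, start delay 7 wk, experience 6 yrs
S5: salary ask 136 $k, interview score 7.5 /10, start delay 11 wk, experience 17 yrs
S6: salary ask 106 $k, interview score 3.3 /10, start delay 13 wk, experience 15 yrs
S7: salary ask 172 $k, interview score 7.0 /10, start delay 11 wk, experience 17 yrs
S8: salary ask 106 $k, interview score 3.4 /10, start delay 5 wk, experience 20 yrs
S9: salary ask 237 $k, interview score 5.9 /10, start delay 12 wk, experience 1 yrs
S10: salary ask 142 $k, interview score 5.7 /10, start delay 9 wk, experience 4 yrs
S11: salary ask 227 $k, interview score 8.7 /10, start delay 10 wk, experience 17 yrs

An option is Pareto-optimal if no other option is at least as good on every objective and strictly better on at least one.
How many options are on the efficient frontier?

S1: not dominated (best salary ask).
S2: not dominated (best start delay).
S3: not dominated.
S4: not dominated.
S5: not dominated.
S6: dominated by S1 (salary ask 104≤106, interview score 4.2≥3.3, start delay 12≤13, experience 15≥15).
S7: dominated by S5 (salary ask 136≤172, interview score 7.5≥7.0, start delay 11≤11, experience 17≥17).
S8: not dominated (best experience).
S9: dominated by S5 (salary ask 136≤237, interview score 7.5≥5.9, start delay 11≤12, experience 17≥1).
S10: not dominated.
S11: not dominated (best interview score).
Pareto-optimal: S1, S2, S3, S4, S5, S8, S10, S11 → 8.

8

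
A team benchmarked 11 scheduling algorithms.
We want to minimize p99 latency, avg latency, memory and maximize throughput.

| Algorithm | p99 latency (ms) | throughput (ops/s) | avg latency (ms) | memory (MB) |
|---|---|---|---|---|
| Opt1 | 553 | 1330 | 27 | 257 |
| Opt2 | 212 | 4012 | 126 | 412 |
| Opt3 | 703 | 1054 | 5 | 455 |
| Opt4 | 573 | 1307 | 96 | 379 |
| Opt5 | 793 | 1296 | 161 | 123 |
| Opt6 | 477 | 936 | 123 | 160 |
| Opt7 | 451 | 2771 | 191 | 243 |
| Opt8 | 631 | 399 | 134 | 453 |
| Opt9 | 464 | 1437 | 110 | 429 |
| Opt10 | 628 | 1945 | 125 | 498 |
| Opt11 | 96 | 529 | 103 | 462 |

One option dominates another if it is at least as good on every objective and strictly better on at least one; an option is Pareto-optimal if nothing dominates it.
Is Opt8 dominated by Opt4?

Opt4 vs Opt8: p99 latency 573≤631, throughput 1307≥399, avg latency 96≤134, memory 379≤453 — Opt4 is at least as good on every objective with at least one strict improvement.

Yes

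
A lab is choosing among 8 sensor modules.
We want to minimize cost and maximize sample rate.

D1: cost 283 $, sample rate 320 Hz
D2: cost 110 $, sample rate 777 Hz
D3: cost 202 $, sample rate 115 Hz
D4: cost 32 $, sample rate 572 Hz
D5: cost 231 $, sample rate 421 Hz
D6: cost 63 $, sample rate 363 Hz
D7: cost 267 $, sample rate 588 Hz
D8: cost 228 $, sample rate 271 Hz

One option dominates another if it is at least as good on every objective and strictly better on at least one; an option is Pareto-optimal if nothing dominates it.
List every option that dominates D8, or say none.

D2: cost 110≤228, sample rate 777≥271 — dominates D8.
D4: cost 32≤228, sample rate 572≥271 — dominates D8.
D6: cost 63≤228, sample rate 363≥271 — dominates D8.
Others (D1, D3, D5, D7) are each worse than D8 on at least one objective.

D2, D4, D6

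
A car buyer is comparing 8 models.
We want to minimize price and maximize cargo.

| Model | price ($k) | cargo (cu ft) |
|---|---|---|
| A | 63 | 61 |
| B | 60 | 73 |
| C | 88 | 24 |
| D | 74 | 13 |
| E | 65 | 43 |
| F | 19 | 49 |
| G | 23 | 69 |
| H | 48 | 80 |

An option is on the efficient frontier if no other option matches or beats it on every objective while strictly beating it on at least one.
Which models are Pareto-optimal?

F, G, H

A: dominated by B (price 60≤63, cargo 73≥61).
B: dominated by H (price 48≤60, cargo 80≥73).
C: dominated by A (price 63≤88, cargo 61≥24).
D: dominated by A (price 63≤74, cargo 61≥13).
E: dominated by A (price 63≤65, cargo 61≥43).
F: not dominated (best price).
G: not dominated.
H: not dominated (best cargo).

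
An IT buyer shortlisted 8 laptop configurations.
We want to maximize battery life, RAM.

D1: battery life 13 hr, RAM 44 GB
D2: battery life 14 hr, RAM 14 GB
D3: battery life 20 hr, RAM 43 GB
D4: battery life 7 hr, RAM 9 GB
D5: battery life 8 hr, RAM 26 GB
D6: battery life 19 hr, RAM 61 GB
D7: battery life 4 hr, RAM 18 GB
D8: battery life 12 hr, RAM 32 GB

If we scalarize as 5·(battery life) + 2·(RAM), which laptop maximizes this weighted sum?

D6

D1: 5·13 + 2·44 = 153
D2: 5·14 + 2·14 = 98
D3: 5·20 + 2·43 = 186
D4: 5·7 + 2·9 = 53
D5: 5·8 + 2·26 = 92
D6: 5·19 + 2·61 = 217
D7: 5·4 + 2·18 = 56
D8: 5·12 + 2·32 = 124
Highest: D6 at 217.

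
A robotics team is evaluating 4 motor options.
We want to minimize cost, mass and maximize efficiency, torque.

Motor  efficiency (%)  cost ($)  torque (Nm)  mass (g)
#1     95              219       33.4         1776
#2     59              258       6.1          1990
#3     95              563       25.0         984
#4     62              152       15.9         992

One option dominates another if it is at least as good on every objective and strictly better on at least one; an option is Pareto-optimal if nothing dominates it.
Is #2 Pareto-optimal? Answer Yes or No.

No

#1 vs #2: efficiency 95≥59, cost 219≤258, torque 33.4≥6.1, mass 1776≤1990 — #1 is at least as good on every objective and strictly better on at least one, so #1 dominates #2.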